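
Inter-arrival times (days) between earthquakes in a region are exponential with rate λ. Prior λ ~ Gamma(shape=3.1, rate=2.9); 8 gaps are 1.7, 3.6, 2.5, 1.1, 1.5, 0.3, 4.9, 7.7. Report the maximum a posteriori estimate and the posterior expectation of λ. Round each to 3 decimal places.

Σ times = 23.3. Posterior: Gamma(shape = 3.1+8 = 11.1, rate = 2.9+23.3 = 26.2).
Mode = (α−1)/β = 10.1/26.2 = 0.385.
Mean = α/β = 11.1/26.2 = 0.424.
Mean > mode: the posterior has a right tail.

MAP = 0.385, posterior mean = 0.424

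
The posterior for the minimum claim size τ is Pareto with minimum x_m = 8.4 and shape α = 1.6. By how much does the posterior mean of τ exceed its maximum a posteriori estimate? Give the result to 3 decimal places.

The Pareto density is strictly decreasing on [x_m, ∞), so the mode is x_m = 8.400.
Mean = α·x_m/(α−1) = 1.6·8.4/0.6 = 22.400.
Difference = 22.400 − 8.400 = 14.000.
Mean > mode: the posterior has a right tail.

14.000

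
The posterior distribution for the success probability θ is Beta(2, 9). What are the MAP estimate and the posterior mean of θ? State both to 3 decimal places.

Mode = (2−1)/(2+9−2) = 1/9 = 0.111.
Mean = 2/(2+9) = 2/11 = 0.182.

MAP = 0.111; posterior mean = 0.182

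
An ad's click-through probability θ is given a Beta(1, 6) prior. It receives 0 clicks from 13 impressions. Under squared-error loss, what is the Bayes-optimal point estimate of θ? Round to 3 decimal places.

Posterior: Beta(1+0, 6+13) = Beta(1, 19).
Since α = 1 ≤ 1 and β > 1, the Beta density is monotone decreasing on [0,1]; the mode is at 0.
Mean = 1/(1+19) = 0.050.
Squared-error loss ⇒ the optimal estimator is the posterior mean.

0.050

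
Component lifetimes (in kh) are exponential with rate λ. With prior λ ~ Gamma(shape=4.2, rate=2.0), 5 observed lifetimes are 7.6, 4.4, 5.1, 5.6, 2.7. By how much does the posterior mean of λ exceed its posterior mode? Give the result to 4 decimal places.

Σ times = 25.4. Posterior: Gamma(shape = 4.2+5 = 9.2, rate = 2.0+25.4 = 27.4).
Mode = (α−1)/β = 8.2/27.4 = 0.2993.
Mean = α/β = 9.2/27.4 = 0.3358.
Difference = 0.3358 − 0.2993 = 0.0365.
Mean > mode: the posterior has a right tail.

0.0365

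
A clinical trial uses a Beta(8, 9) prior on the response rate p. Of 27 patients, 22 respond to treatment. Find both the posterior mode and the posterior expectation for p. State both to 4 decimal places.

Posterior: Beta(8+22, 9+5) = Beta(30, 14).
Mode = (30−1)/(30+14−2) = 29/42 = 0.6905.
Mean = 30/(30+14) = 30/44 = 0.6818.
Left-skewed posterior ⇒ mean < mode.

p_MAP = 0.6905, E[p|data] = 0.6818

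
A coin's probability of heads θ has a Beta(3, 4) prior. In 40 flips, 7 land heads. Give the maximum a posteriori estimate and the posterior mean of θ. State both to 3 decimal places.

θ_MAP = 0.200, E[θ|data] = 0.213

Posterior: Beta(3+7, 4+33) = Beta(10, 37).
Mode = (10−1)/(10+37−2) = 9/45 = 0.200.
Mean = 10/(10+37) = 10/47 = 0.213.
Mean > mode: the posterior has a right tail.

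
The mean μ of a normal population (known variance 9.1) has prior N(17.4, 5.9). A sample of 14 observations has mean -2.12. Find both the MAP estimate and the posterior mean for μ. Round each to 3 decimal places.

Posterior for μ is Normal. Precision-weighted mean: (1/5.9·17.4 + 14/9.1·-2.12) / (1/5.9 + 14/9.1) = -0.183.
A Normal posterior is symmetric, so mode = mean.

MAP estimate = -0.183, posterior mean = -0.183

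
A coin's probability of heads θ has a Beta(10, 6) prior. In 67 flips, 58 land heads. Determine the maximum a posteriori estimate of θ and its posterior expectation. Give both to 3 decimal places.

θ_MAP = 0.827, E[θ|data] = 0.819

Posterior: Beta(10+58, 6+9) = Beta(68, 15).
Mode = (68−1)/(68+15−2) = 67/81 = 0.827.
Mean = 68/(68+15) = 68/83 = 0.819.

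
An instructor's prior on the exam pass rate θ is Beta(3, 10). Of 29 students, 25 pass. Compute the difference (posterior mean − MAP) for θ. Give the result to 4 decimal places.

-0.0083

Posterior: Beta(3+25, 10+4) = Beta(28, 14).
Mode = (28−1)/(28+14−2) = 27/40 = 0.6750.
Mean = 28/(28+14) = 28/42 = 0.6667.
Difference = 0.6667 − 0.6750 = -0.0083.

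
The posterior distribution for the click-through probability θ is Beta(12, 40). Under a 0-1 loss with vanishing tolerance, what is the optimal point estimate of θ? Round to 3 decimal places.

0.220

Mode = (12−1)/(12+40−2) = 11/50 = 0.220.
Mean = 12/(12+40) = 12/52 = 0.231.
This is the posterior mode — the MAP estimate.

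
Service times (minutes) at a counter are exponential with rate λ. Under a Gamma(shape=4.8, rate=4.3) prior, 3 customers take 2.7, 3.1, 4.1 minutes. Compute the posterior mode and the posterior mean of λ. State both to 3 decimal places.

MAP: 0.479. Posterior mean: 0.549.

Σ times = 9.9. Posterior: Gamma(shape = 4.8+3 = 7.8, rate = 4.3+9.9 = 14.2).
Mode = (α−1)/β = 6.8/14.2 = 0.479.
Mean = α/β = 7.8/14.2 = 0.549.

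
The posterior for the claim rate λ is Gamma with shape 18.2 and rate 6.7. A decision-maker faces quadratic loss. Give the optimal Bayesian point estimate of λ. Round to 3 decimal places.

Mode = (α−1)/β = 17.2/6.7 = 2.567.
Mean = α/β = 18.2/6.7 = 2.716.
Quadratic loss ⇒ the optimal estimator is the posterior mean.

2.716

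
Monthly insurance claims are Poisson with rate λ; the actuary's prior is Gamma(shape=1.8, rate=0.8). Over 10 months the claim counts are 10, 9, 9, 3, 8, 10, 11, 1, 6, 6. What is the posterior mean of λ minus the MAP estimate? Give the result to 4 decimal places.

Σ counts = 73. Posterior: Gamma(shape = 1.8+73 = 74.8, rate = 0.8+10 = 10.8).
Mode = (α−1)/β = 73.8/10.8 = 6.8333.
Mean = α/β = 74.8/10.8 = 6.9259.
Difference = 6.9259 − 6.8333 = 0.0926.
Mean > mode: the posterior has a right tail.

0.0926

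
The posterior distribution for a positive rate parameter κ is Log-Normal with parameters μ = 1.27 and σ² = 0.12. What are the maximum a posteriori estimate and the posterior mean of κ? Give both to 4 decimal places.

MAP = 3.1582; posterior mean = 3.7810

Mode = exp(μ − σ²) = exp(1.15) = 3.1582.
Mean = exp(μ + σ²/2) = exp(1.330) = 3.7810.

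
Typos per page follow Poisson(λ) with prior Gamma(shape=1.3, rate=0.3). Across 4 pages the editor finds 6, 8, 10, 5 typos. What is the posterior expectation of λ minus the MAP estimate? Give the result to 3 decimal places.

0.233

Σ counts = 29. Posterior: Gamma(shape = 1.3+29 = 30.3, rate = 0.3+4 = 4.3).
Mode = (α−1)/β = 29.3/4.3 = 6.814.
Mean = α/β = 30.3/4.3 = 7.047.
Difference = 7.047 − 6.814 = 0.233.
The mean is pulled above the mode by the posterior's right skew.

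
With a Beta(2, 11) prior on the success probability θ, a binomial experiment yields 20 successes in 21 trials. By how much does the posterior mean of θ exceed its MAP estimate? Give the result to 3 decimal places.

-0.009

Posterior: Beta(2+20, 11+1) = Beta(22, 12).
Mode = (22−1)/(22+12−2) = 21/32 = 0.656.
Mean = 22/(22+12) = 22/34 = 0.647.
Difference = 0.647 − 0.656 = -0.009.
The posterior is left-skewed, so the mode exceeds the mean.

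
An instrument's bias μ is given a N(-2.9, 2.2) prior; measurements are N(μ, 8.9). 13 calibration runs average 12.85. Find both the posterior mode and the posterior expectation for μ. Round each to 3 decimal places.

Posterior for μ is Normal. Precision-weighted mean: (1/2.2·-2.9 + 13/8.9·12.85) / (1/2.2 + 13/8.9) = 9.112.
A Normal posterior is symmetric, so mode = mean.

MAP = 9.112; posterior mean = 9.112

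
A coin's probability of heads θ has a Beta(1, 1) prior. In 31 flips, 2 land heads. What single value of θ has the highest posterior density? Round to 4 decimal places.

0.0645

Posterior: Beta(1+2, 1+29) = Beta(3, 30).
Mode = (3−1)/(3+30−2) = 2/31 = 0.0645.
With a flat prior the MAP equals the MLE, 2/31.
Mean = 3/(3+30) = 3/33 = 0.0909.
This is the posterior mode — the MAP estimate.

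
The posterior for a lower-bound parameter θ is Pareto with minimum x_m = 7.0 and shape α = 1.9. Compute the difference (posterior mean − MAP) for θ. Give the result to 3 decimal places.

7.778

The Pareto density is strictly decreasing on [x_m, ∞), so the mode is x_m = 7.000.
Mean = α·x_m/(α−1) = 1.9·7.0/0.9 = 14.778.
Difference = 14.778 − 7.000 = 7.778.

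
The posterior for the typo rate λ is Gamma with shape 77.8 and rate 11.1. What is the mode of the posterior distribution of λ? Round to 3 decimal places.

Mode = (α−1)/β = 76.8/11.1 = 6.919.
Mean = α/β = 77.8/11.1 = 7.009.
This is the posterior mode — the MAP estimate.

6.919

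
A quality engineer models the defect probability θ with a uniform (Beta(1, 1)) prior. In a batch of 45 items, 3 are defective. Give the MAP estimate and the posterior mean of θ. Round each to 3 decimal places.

MAP = 0.067, posterior mean = 0.085

Posterior: Beta(1+3, 1+42) = Beta(4, 43).
Mode = (4−1)/(4+43−2) = 3/45 = 0.067.
With a flat prior the MAP equals the MLE, 3/45.
Mean = 4/(4+43) = 4/47 = 0.085.
The posterior is right-skewed, so the mean exceeds the mode.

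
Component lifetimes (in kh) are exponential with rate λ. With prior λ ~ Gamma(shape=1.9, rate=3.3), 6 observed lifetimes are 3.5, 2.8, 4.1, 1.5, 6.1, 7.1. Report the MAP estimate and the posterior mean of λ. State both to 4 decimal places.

λ_MAP = 0.2430, E[λ|data] = 0.2782

Σ times = 25.1. Posterior: Gamma(shape = 1.9+6 = 7.9, rate = 3.3+25.1 = 28.4).
Mode = (α−1)/β = 6.9/28.4 = 0.2430.
Mean = α/β = 7.9/28.4 = 0.2782.
The mean is pulled above the mode by the posterior's right skew.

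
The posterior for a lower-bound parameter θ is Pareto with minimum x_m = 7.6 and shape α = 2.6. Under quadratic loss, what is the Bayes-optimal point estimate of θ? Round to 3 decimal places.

12.350

The Pareto density is strictly decreasing on [x_m, ∞), so the mode is x_m = 7.600.
Mean = α·x_m/(α−1) = 2.6·7.6/1.6 = 12.350.
Quadratic loss ⇒ the optimal estimator is the posterior mean.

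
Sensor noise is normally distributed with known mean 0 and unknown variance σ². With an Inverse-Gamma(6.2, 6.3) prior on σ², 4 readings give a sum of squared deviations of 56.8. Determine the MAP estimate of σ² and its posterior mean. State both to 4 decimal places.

Posterior: Inverse-Gamma(shape = 6.2+4/2 = 8.2, scale = 6.3+56.8/2 = 34.7).
Mode = β/(α+1) = 34.7/9.2 = 3.7717.
Mean = β/(α−1) = 34.7/7.2 = 4.8194.
The mean is pulled above the mode by the posterior's right skew.

σ²_MAP = 3.7717, E[σ²|data] = 4.8194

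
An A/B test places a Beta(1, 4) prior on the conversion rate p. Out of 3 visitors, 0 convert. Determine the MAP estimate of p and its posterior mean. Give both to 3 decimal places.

Posterior: Beta(1+0, 4+3) = Beta(1, 7).
Since α = 1 ≤ 1 and β > 1, the Beta density is monotone decreasing on [0,1]; the mode is at 0.
Mean = 1/(1+7) = 0.125.
The mean is pulled above the mode by the posterior's right skew.

MAP estimate = 0.000, posterior mean = 0.125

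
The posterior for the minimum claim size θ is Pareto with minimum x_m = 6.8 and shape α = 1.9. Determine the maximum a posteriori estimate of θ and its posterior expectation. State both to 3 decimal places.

MAP = 6.800; posterior mean = 14.356

The Pareto density is strictly decreasing on [x_m, ∞), so the mode is x_m = 6.800.
Mean = α·x_m/(α−1) = 1.9·6.8/0.9 = 14.356.
The posterior is right-skewed, so the mean exceeds the mode.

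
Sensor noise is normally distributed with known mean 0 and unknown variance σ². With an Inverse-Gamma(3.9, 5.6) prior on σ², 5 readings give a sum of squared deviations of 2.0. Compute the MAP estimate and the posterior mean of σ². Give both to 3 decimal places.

Posterior: Inverse-Gamma(shape = 3.9+5/2 = 6.4, scale = 5.6+2.0/2 = 6.6).
Mode = β/(α+1) = 6.6/7.4 = 0.892.
Mean = β/(α−1) = 6.6/5.4 = 1.222.

MAP: 0.892. Posterior mean: 1.222.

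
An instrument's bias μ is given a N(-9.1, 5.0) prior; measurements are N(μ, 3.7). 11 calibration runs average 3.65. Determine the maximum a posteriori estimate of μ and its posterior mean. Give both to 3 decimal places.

Posterior for μ is Normal. Precision-weighted mean: (1/5.0·-9.1 + 11/3.7·3.65) / (1/5.0 + 11/3.7) = 2.846.
A Normal posterior is symmetric, so mode = mean.

MAP = 2.846; posterior mean = 2.846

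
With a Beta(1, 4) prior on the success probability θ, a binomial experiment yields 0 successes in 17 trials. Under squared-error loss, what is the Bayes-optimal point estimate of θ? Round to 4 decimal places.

0.0455

Posterior: Beta(1+0, 4+17) = Beta(1, 21).
Since α = 1 ≤ 1 and β > 1, the Beta density is monotone decreasing on [0,1]; the mode is at 0.
Mean = 1/(1+21) = 0.0455.
Squared-error loss ⇒ the optimal estimator is the posterior mean.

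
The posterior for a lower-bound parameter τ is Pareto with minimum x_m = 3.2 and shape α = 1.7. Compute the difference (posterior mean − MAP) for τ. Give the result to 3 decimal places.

The Pareto density is strictly decreasing on [x_m, ∞), so the mode is x_m = 3.200.
Mean = α·x_m/(α−1) = 1.7·3.2/0.7 = 7.771.
Difference = 7.771 − 3.200 = 4.571.
The mean is pulled above the mode by the posterior's right skew.

4.571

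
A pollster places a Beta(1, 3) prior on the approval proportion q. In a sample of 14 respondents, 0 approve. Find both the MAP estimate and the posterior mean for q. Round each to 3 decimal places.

MAP: 0.000. Posterior mean: 0.056.

Posterior: Beta(1+0, 3+14) = Beta(1, 17).
Since α = 1 ≤ 1 and β > 1, the Beta density is monotone decreasing on [0,1]; the mode is at 0.
Mean = 1/(1+17) = 0.056.
The posterior is right-skewed, so the mean exceeds the mode.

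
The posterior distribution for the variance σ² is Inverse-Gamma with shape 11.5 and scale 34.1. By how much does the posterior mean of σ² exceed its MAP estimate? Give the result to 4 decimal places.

0.5196

Mode = β/(α+1) = 34.1/12.5 = 2.7280.
Mean = β/(α−1) = 34.1/10.5 = 3.2476.
Difference = 3.2476 − 2.7280 = 0.5196.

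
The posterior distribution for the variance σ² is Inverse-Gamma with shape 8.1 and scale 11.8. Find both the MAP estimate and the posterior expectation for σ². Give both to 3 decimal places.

MAP = 1.297, posterior mean = 1.662

Mode = β/(α+1) = 11.8/9.1 = 1.297.
Mean = β/(α−1) = 11.8/7.1 = 1.662.
Mean > mode: the posterior has a right tail.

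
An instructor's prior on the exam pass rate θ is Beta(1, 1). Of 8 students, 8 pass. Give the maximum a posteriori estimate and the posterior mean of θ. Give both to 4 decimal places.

MAP: 1.0000. Posterior mean: 0.9000.

Posterior: Beta(1+8, 1+0) = Beta(9, 1).
Since β = 1 ≤ 1 and α > 1, the Beta density is monotone increasing on [0,1]; the mode is at 1.
Mean = 9/(9+1) = 0.9000.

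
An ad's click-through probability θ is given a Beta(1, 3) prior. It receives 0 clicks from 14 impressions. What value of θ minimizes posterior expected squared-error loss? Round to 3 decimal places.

Posterior: Beta(1+0, 3+14) = Beta(1, 17).
Since α = 1 ≤ 1 and β > 1, the Beta density is monotone decreasing on [0,1]; the mode is at 0.
Mean = 1/(1+17) = 0.056.
Squared-error loss ⇒ the optimal estimator is the posterior mean.

0.056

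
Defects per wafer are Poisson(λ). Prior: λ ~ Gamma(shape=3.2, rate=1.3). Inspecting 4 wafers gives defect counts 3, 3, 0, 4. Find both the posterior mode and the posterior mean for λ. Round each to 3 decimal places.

posterior mode = 2.302, posterior mean = 2.491

Σ counts = 10. Posterior: Gamma(shape = 3.2+10 = 13.2, rate = 1.3+4 = 5.3).
Mode = (α−1)/β = 12.2/5.3 = 2.302.
Mean = α/β = 13.2/5.3 = 2.491.
Mean > mode: the posterior has a right tail.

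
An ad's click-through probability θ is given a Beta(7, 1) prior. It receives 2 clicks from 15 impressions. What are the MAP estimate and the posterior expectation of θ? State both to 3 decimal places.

Posterior: Beta(7+2, 1+13) = Beta(9, 14).
Mode = (9−1)/(9+14−2) = 8/21 = 0.381.
Mean = 9/(9+14) = 9/23 = 0.391.

MAP = 0.381, posterior mean = 0.391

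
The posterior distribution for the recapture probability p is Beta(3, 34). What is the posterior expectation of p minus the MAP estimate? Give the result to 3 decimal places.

0.024

Mode = (3−1)/(3+34−2) = 2/35 = 0.057.
Mean = 3/(3+34) = 3/37 = 0.081.
Difference = 0.081 − 0.057 = 0.024.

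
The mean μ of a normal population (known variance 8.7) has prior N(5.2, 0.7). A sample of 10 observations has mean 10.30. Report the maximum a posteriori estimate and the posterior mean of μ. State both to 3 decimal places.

Posterior for μ is Normal. Precision-weighted mean: (1/0.7·5.2 + 10/8.7·10.30) / (1/0.7 + 10/8.7) = 7.474.
A Normal posterior is symmetric, so mode = mean.

MAP = 7.474, posterior mean = 7.474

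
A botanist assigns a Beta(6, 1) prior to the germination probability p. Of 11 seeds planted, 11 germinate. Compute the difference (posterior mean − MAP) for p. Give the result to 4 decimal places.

-0.0556

Posterior: Beta(6+11, 1+0) = Beta(17, 1).
Since β = 1 ≤ 1 and α > 1, the Beta density is monotone increasing on [0,1]; the mode is at 1.
Mean = 17/(17+1) = 0.9444.
Difference = 0.9444 − 1.0000 = -0.0556.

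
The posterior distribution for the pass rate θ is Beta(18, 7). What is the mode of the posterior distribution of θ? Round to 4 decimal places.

Mode = (18−1)/(18+7−2) = 17/23 = 0.7391.
Mean = 18/(18+7) = 18/25 = 0.7200.
This is the posterior mode — the MAP estimate.

0.7391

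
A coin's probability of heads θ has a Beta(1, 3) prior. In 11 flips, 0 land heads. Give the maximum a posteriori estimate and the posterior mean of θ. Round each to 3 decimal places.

θ_MAP = 0.000, E[θ|data] = 0.067

Posterior: Beta(1+0, 3+11) = Beta(1, 14).
Since α = 1 ≤ 1 and β > 1, the Beta density is monotone decreasing on [0,1]; the mode is at 0.
Mean = 1/(1+14) = 0.067.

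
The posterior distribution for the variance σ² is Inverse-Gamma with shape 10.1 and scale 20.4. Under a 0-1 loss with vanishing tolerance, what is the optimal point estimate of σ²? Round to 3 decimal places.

Mode = β/(α+1) = 20.4/11.1 = 1.838.
Mean = β/(α−1) = 20.4/9.1 = 2.242.
This is the posterior mode — the MAP estimate.

1.838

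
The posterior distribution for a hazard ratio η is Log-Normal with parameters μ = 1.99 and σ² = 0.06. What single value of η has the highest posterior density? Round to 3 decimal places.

Mode = exp(μ − σ²) = exp(1.93) = 6.890.
Mean = exp(μ + σ²/2) = exp(2.020) = 7.538.
This is the posterior mode — the MAP estimate.

6.890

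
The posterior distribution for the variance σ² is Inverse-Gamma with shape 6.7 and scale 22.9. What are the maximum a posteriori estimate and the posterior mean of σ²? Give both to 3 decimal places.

MAP = 2.974, posterior mean = 4.018

Mode = β/(α+1) = 22.9/7.7 = 2.974.
Mean = β/(α−1) = 22.9/5.7 = 4.018.
The posterior is right-skewed, so the mean exceeds the mode.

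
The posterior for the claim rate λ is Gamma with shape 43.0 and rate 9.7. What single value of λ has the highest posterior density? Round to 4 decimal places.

4.3299

Mode = (α−1)/β = 42.0/9.7 = 4.3299.
Mean = α/β = 43.0/9.7 = 4.4330.
This is the posterior mode — the MAP estimate.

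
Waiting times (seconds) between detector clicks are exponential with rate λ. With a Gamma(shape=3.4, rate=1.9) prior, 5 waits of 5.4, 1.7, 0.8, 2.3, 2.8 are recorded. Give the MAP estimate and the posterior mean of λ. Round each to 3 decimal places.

Σ times = 13.0. Posterior: Gamma(shape = 3.4+5 = 8.4, rate = 1.9+13.0 = 14.9).
Mode = (α−1)/β = 7.4/14.9 = 0.497.
Mean = α/β = 8.4/14.9 = 0.564.

MAP: 0.497. Posterior mean: 0.564.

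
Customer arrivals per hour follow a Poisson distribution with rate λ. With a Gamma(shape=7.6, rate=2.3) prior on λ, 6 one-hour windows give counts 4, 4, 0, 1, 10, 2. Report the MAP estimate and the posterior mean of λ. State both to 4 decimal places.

Σ counts = 21. Posterior: Gamma(shape = 7.6+21 = 28.6, rate = 2.3+6 = 8.3).
Mode = (α−1)/β = 27.6/8.3 = 3.3253.
Mean = α/β = 28.6/8.3 = 3.4458.
The posterior is right-skewed, so the mean exceeds the mode.

MAP estimate = 3.3253, posterior mean = 3.4458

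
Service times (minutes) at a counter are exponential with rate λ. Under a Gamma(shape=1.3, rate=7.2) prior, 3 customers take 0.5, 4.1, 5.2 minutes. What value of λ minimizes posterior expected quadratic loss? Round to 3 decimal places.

Σ times = 9.8. Posterior: Gamma(shape = 1.3+3 = 4.3, rate = 7.2+9.8 = 17.0).
Mode = (α−1)/β = 3.3/17.0 = 0.194.
Mean = α/β = 4.3/17.0 = 0.253.
Quadratic loss ⇒ the optimal estimator is the posterior mean.

0.253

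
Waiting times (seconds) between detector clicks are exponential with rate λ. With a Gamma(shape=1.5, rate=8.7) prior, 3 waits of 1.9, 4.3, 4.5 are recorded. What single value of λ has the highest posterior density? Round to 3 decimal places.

0.180

Σ times = 10.7. Posterior: Gamma(shape = 1.5+3 = 4.5, rate = 8.7+10.7 = 19.4).
Mode = (α−1)/β = 3.5/19.4 = 0.180.
Mean = α/β = 4.5/19.4 = 0.232.
This is the posterior mode — the MAP estimate.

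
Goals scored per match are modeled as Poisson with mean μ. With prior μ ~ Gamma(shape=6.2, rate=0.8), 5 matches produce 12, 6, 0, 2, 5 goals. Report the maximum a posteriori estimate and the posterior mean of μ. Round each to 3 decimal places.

μ_MAP = 5.207, E[μ|data] = 5.379

Σ counts = 25. Posterior: Gamma(shape = 6.2+25 = 31.2, rate = 0.8+5 = 5.8).
Mode = (α−1)/β = 30.2/5.8 = 5.207.
Mean = α/β = 31.2/5.8 = 5.379.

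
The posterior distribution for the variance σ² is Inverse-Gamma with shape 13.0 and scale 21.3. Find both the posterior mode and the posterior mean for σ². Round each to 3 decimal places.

MAP = 1.521, posterior mean = 1.775

Mode = β/(α+1) = 21.3/14.0 = 1.521.
Mean = β/(α−1) = 21.3/12.0 = 1.775.
Mean > mode: the posterior has a right tail.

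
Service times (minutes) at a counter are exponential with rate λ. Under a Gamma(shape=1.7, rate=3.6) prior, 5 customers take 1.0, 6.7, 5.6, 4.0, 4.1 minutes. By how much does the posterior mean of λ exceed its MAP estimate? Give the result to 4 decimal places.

Σ times = 21.4. Posterior: Gamma(shape = 1.7+5 = 6.7, rate = 3.6+21.4 = 25.0).
Mode = (α−1)/β = 5.7/25.0 = 0.2280.
Mean = α/β = 6.7/25.0 = 0.2680.
Difference = 0.2680 − 0.2280 = 0.0400.

0.0400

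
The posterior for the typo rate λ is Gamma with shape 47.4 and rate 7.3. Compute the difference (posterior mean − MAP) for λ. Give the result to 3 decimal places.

0.137

Mode = (α−1)/β = 46.4/7.3 = 6.356.
Mean = α/β = 47.4/7.3 = 6.493.
Difference = 6.493 − 6.356 = 0.137.
Right-skewed posterior ⇒ mode < mean.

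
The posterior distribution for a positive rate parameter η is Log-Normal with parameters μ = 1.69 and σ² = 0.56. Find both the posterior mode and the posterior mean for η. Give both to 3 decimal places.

Mode = exp(μ − σ²) = exp(1.13) = 3.096.
Mean = exp(μ + σ²/2) = exp(1.970) = 7.171.
The posterior is right-skewed, so the mean exceeds the mode.

posterior mode = 3.096, posterior mean = 7.171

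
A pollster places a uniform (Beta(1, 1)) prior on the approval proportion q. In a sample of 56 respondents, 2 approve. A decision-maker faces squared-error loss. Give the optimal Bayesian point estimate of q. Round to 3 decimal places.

Posterior: Beta(1+2, 1+54) = Beta(3, 55).
Mode = (3−1)/(3+55−2) = 2/56 = 0.036.
With a flat prior the MAP equals the MLE, 2/56.
Mean = 3/(3+55) = 3/58 = 0.052.
Squared-error loss ⇒ the optimal estimator is the posterior mean.

0.052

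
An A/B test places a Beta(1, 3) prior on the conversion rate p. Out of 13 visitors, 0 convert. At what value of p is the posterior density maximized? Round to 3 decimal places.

Posterior: Beta(1+0, 3+13) = Beta(1, 16).
Since α = 1 ≤ 1 and β > 1, the Beta density is monotone decreasing on [0,1]; the mode is at 0.
Mean = 1/(1+16) = 0.059.
This is the posterior mode — the MAP estimate.

0.000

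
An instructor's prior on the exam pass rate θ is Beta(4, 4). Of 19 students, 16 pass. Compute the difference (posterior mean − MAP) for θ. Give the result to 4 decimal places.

-0.0193

Posterior: Beta(4+16, 4+3) = Beta(20, 7).
Mode = (20−1)/(20+7−2) = 19/25 = 0.7600.
Mean = 20/(20+7) = 20/27 = 0.7407.
Difference = 0.7407 − 0.7600 = -0.0193.
Left-skewed posterior ⇒ mean < mode.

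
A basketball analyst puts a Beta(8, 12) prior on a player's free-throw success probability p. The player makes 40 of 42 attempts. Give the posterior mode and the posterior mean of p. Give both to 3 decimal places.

Posterior: Beta(8+40, 12+2) = Beta(48, 14).
Mode = (48−1)/(48+14−2) = 47/60 = 0.783.
Mean = 48/(48+14) = 48/62 = 0.774.

MAP: 0.783. Posterior mean: 0.774.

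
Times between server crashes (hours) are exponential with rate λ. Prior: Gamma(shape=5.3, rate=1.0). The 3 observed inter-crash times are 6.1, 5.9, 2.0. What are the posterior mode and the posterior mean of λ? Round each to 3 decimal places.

Σ times = 14.0. Posterior: Gamma(shape = 5.3+3 = 8.3, rate = 1.0+14.0 = 15.0).
Mode = (α−1)/β = 7.3/15.0 = 0.487.
Mean = α/β = 8.3/15.0 = 0.553.
Mean > mode: the posterior has a right tail.

λ_MAP = 0.487, E[λ|data] = 0.553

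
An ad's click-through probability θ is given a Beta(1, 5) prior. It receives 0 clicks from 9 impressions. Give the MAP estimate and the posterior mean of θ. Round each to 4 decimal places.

MAP = 0.0000; posterior mean = 0.0667

Posterior: Beta(1+0, 5+9) = Beta(1, 14).
Since α = 1 ≤ 1 and β > 1, the Beta density is monotone decreasing on [0,1]; the mode is at 0.
Mean = 1/(1+14) = 0.0667.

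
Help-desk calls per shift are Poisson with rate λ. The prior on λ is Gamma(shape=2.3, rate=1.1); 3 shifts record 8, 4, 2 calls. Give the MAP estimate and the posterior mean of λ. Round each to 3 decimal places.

Σ counts = 14. Posterior: Gamma(shape = 2.3+14 = 16.3, rate = 1.1+3 = 4.1).
Mode = (α−1)/β = 15.3/4.1 = 3.732.
Mean = α/β = 16.3/4.1 = 3.976.

MAP = 3.732, posterior mean = 3.976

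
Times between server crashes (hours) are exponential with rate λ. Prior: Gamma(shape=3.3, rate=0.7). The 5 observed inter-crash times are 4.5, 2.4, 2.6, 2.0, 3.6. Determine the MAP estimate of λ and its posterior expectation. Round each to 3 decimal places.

MAP estimate = 0.462, posterior expectation = 0.525

Σ times = 15.1. Posterior: Gamma(shape = 3.3+5 = 8.3, rate = 0.7+15.1 = 15.8).
Mode = (α−1)/β = 7.3/15.8 = 0.462.
Mean = α/β = 8.3/15.8 = 0.525.
Mean > mode: the posterior has a right tail.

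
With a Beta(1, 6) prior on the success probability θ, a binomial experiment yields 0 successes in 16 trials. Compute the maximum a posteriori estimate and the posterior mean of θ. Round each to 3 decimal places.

Posterior: Beta(1+0, 6+16) = Beta(1, 22).
Since α = 1 ≤ 1 and β > 1, the Beta density is monotone decreasing on [0,1]; the mode is at 0.
Mean = 1/(1+22) = 0.043.
Mean > mode: the posterior has a right tail.

MAP = 0.000; posterior mean = 0.043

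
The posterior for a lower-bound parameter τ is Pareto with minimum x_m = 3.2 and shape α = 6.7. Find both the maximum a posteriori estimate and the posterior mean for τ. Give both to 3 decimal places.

The Pareto density is strictly decreasing on [x_m, ∞), so the mode is x_m = 3.200.
Mean = α·x_m/(α−1) = 6.7·3.2/5.7 = 3.761.

τ_MAP = 3.200, E[τ|data] = 3.761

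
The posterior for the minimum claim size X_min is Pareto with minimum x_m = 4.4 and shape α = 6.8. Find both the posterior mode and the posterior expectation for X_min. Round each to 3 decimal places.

The Pareto density is strictly decreasing on [x_m, ∞), so the mode is x_m = 4.400.
Mean = α·x_m/(α−1) = 6.8·4.4/5.8 = 5.159.

X_min_MAP = 4.400, E[X_min|data] = 5.159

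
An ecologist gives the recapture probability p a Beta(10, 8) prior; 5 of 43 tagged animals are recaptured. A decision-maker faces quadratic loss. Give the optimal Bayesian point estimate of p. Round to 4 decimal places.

Posterior: Beta(10+5, 8+38) = Beta(15, 46).
Mode = (15−1)/(15+46−2) = 14/59 = 0.2373.
Mean = 15/(15+46) = 15/61 = 0.2459.
Quadratic loss ⇒ the optimal estimator is the posterior mean.

0.2459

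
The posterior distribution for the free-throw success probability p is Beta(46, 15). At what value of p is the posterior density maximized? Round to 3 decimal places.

0.763

Mode = (46−1)/(46+15−2) = 45/59 = 0.763.
Mean = 46/(46+15) = 46/61 = 0.754.
This is the posterior mode — the MAP estimate.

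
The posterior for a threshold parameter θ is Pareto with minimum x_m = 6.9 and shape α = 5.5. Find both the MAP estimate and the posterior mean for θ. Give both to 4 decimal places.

The Pareto density is strictly decreasing on [x_m, ∞), so the mode is x_m = 6.9000.
Mean = α·x_m/(α−1) = 5.5·6.9/4.5 = 8.4333.

MAP: 6.9000. Posterior mean: 8.4333.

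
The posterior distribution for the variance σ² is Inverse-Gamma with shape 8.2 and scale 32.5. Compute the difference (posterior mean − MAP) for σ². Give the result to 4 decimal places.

0.9813

Mode = β/(α+1) = 32.5/9.2 = 3.5326.
Mean = β/(α−1) = 32.5/7.2 = 4.5139.
Difference = 4.5139 − 3.5326 = 0.9813.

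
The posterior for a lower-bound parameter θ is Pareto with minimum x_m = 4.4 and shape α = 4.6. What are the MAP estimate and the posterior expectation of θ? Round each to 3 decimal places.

θ_MAP = 4.400, E[θ|data] = 5.622

The Pareto density is strictly decreasing on [x_m, ∞), so the mode is x_m = 4.400.
Mean = α·x_m/(α−1) = 4.6·4.4/3.6 = 5.622.
The mean is pulled above the mode by the posterior's right skew.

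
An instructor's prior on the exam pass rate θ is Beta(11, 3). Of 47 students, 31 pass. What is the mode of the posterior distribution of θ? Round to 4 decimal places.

Posterior: Beta(11+31, 3+16) = Beta(42, 19).
Mode = (42−1)/(42+19−2) = 41/59 = 0.6949.
Mean = 42/(42+19) = 42/61 = 0.6885.
This is the posterior mode — the MAP estimate.

0.6949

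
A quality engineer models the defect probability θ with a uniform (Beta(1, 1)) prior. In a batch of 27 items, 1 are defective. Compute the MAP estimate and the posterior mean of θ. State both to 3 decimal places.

Posterior: Beta(1+1, 1+26) = Beta(2, 27).
Mode = (2−1)/(2+27−2) = 1/27 = 0.037.
Mean = 2/(2+27) = 2/29 = 0.069.
Mean > mode: the posterior has a right tail.

MAP = 0.037; posterior mean = 0.069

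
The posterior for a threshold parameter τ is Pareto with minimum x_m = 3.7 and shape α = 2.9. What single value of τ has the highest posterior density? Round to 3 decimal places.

The Pareto density is strictly decreasing on [x_m, ∞), so the mode is x_m = 3.700.
Mean = α·x_m/(α−1) = 2.9·3.7/1.9 = 5.647.
This is the posterior mode — the MAP estimate.

3.700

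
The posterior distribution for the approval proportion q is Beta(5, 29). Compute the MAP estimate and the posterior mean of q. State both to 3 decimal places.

Mode = (5−1)/(5+29−2) = 4/32 = 0.125.
Mean = 5/(5+29) = 5/34 = 0.147.
Right-skewed posterior ⇒ mode < mean.

q_MAP = 0.125, E[q|data] = 0.147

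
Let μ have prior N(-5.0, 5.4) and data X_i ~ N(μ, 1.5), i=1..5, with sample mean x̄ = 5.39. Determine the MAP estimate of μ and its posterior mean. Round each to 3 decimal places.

Posterior for μ is Normal. Precision-weighted mean: (1/5.4·-5.0 + 5/1.5·5.39) / (1/5.4 + 5/1.5) = 4.843.
A Normal posterior is symmetric, so mode = mean.

MAP = 4.843, posterior mean = 4.843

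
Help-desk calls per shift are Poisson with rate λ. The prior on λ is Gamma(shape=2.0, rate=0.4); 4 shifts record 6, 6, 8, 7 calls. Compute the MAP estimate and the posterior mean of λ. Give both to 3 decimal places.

Σ counts = 27. Posterior: Gamma(shape = 2.0+27 = 29.0, rate = 0.4+4 = 4.4).
Mode = (α−1)/β = 28.0/4.4 = 6.364.
Mean = α/β = 29.0/4.4 = 6.591.
The mean is pulled above the mode by the posterior's right skew.

MAP = 6.364, posterior mean = 6.591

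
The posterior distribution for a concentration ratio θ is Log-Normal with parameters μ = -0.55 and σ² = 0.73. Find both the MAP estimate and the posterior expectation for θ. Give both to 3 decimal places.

MAP = 0.278, posterior mean = 0.831

Mode = exp(μ − σ²) = exp(-1.28) = 0.278.
Mean = exp(μ + σ²/2) = exp(-0.185) = 0.831.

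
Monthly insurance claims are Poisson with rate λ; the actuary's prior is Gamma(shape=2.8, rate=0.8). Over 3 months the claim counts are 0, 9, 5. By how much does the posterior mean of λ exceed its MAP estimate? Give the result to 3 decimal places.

Σ counts = 14. Posterior: Gamma(shape = 2.8+14 = 16.8, rate = 0.8+3 = 3.8).
Mode = (α−1)/β = 15.8/3.8 = 4.158.
Mean = α/β = 16.8/3.8 = 4.421.
Difference = 4.421 − 4.158 = 0.263.
Mean > mode: the posterior has a right tail.

0.263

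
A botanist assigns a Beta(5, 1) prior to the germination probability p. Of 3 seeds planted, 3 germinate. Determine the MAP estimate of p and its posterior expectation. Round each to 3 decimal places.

p_MAP = 1.000, E[p|data] = 0.889

Posterior: Beta(5+3, 1+0) = Beta(8, 1).
Since β = 1 ≤ 1 and α > 1, the Beta density is monotone increasing on [0,1]; the mode is at 1.
Mean = 8/(8+1) = 0.889.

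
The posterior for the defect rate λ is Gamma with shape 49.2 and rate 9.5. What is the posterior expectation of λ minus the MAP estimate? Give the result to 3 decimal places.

Mode = (α−1)/β = 48.2/9.5 = 5.074.
Mean = α/β = 49.2/9.5 = 5.179.
Difference = 5.179 − 5.074 = 0.105.

0.105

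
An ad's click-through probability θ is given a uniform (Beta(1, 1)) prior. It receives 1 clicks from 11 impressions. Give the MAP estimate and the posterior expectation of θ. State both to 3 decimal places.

θ_MAP = 0.091, E[θ|data] = 0.154

Posterior: Beta(1+1, 1+10) = Beta(2, 11).
Mode = (2−1)/(2+11−2) = 1/11 = 0.091.
Mean = 2/(2+11) = 2/13 = 0.154.
Mean > mode: the posterior has a right tail.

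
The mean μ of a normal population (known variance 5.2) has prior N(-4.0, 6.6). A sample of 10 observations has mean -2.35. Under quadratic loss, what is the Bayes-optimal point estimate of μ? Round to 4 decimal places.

-2.4705

Posterior for μ is Normal. Precision-weighted mean: (1/6.6·-4.0 + 10/5.2·-2.35) / (1/6.6 + 10/5.2) = -2.4705.
A Normal posterior is symmetric, so mode = mean.
Quadratic loss ⇒ the optimal estimator is the posterior mean.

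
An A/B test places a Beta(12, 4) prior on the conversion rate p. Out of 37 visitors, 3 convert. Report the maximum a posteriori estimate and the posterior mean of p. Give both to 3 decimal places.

Posterior: Beta(12+3, 4+34) = Beta(15, 38).
Mode = (15−1)/(15+38−2) = 14/51 = 0.275.
Mean = 15/(15+38) = 15/53 = 0.283.

p_MAP = 0.275, E[p|data] = 0.283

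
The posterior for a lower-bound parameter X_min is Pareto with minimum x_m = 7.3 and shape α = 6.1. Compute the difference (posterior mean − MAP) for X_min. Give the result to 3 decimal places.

1.431

The Pareto density is strictly decreasing on [x_m, ∞), so the mode is x_m = 7.300.
Mean = α·x_m/(α−1) = 6.1·7.3/5.1 = 8.731.
Difference = 8.731 − 7.300 = 1.431.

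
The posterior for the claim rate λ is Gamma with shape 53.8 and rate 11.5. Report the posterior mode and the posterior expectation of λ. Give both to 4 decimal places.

Mode = (α−1)/β = 52.8/11.5 = 4.5913.
Mean = α/β = 53.8/11.5 = 4.6783.
Mean > mode: the posterior has a right tail.

MAP: 4.5913. Posterior mean: 4.6783.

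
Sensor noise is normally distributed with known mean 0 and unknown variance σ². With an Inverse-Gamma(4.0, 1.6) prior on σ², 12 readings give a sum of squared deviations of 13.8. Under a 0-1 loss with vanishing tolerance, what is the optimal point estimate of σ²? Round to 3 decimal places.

Posterior: Inverse-Gamma(shape = 4.0+12/2 = 10.0, scale = 1.6+13.8/2 = 8.5).
Mode = β/(α+1) = 8.5/11.0 = 0.773.
Mean = β/(α−1) = 8.5/9.0 = 0.944.
This is the posterior mode — the MAP estimate.

0.773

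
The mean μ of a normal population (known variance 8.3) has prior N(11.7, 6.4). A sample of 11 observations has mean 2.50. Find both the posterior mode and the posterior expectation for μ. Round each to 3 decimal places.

posterior mode = 3.470, posterior expectation = 3.470

Posterior for μ is Normal. Precision-weighted mean: (1/6.4·11.7 + 11/8.3·2.50) / (1/6.4 + 11/8.3) = 3.470.
A Normal posterior is symmetric, so mode = mean.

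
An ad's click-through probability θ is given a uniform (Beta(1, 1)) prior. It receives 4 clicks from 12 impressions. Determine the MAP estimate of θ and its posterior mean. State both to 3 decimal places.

Posterior: Beta(1+4, 1+8) = Beta(5, 9).
Mode = (5−1)/(5+9−2) = 4/12 = 0.333.
Mean = 5/(5+9) = 5/14 = 0.357.

MAP = 0.333; posterior mean = 0.357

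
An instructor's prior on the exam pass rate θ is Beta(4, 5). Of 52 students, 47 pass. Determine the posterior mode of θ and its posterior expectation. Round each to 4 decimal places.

Posterior: Beta(4+47, 5+5) = Beta(51, 10).
Mode = (51−1)/(51+10−2) = 50/59 = 0.8475.
Mean = 51/(51+10) = 51/61 = 0.8361.

MAP = 0.8475; posterior mean = 0.8361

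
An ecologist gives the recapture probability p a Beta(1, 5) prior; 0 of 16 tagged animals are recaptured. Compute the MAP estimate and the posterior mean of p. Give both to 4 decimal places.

MAP = 0.0000, posterior mean = 0.0455

Posterior: Beta(1+0, 5+16) = Beta(1, 21).
Since α = 1 ≤ 1 and β > 1, the Beta density is monotone decreasing on [0,1]; the mode is at 0.
Mean = 1/(1+21) = 0.0455.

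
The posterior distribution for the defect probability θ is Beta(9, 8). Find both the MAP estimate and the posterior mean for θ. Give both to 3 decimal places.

MAP = 0.533, posterior mean = 0.529

Mode = (9−1)/(9+8−2) = 8/15 = 0.533.
Mean = 9/(9+8) = 9/17 = 0.529.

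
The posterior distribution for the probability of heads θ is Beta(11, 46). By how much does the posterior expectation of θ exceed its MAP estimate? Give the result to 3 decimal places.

Mode = (11−1)/(11+46−2) = 10/55 = 0.182.
Mean = 11/(11+46) = 11/57 = 0.193.
Difference = 0.193 − 0.182 = 0.011.
The posterior is right-skewed, so the mean exceeds the mode.

0.011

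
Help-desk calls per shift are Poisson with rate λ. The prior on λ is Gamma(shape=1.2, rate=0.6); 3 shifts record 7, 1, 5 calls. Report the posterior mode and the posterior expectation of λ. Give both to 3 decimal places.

λ_MAP = 3.667, E[λ|data] = 3.944

Σ counts = 13. Posterior: Gamma(shape = 1.2+13 = 14.2, rate = 0.6+3 = 3.6).
Mode = (α−1)/β = 13.2/3.6 = 3.667.
Mean = α/β = 14.2/3.6 = 3.944.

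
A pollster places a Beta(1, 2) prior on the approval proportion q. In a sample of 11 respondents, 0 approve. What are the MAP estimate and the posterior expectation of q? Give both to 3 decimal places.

MAP = 0.000, posterior mean = 0.071

Posterior: Beta(1+0, 2+11) = Beta(1, 13).
Since α = 1 ≤ 1 and β > 1, the Beta density is monotone decreasing on [0,1]; the mode is at 0.
Mean = 1/(1+13) = 0.071.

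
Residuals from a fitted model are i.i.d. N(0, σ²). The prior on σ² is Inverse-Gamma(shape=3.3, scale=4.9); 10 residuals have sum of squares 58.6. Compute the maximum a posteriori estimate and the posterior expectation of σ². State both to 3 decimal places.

maximum a posteriori estimate = 3.677, posterior expectation = 4.685

Posterior: Inverse-Gamma(shape = 3.3+10/2 = 8.3, scale = 4.9+58.6/2 = 34.2).
Mode = β/(α+1) = 34.2/9.3 = 3.677.
Mean = β/(α−1) = 34.2/7.3 = 4.685.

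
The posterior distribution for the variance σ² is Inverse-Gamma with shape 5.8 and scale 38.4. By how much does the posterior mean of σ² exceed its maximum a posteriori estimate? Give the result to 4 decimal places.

2.3529

Mode = β/(α+1) = 38.4/6.8 = 5.6471.
Mean = β/(α−1) = 38.4/4.8 = 8.0000.
Difference = 8.0000 − 5.6471 = 2.3529.
Mean > mode: the posterior has a right tail.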